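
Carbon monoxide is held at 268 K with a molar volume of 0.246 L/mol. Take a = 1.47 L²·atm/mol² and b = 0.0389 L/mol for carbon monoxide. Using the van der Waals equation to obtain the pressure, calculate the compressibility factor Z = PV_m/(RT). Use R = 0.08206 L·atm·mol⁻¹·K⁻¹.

Z ≈ 0.9161

P = RT/(V_m − b) − a/V_m² = (0.08206)(268)/(0.246 − 0.0389) − 1.47/(0.246)²
  = 21.992/0.20710 − 24.291 = 106.19 − 24.291 = 81.90 atm
Z = PV_m/(RT) = (81.90)(0.246)/((0.08206)(268)) = 20.147/21.992 = 0.9161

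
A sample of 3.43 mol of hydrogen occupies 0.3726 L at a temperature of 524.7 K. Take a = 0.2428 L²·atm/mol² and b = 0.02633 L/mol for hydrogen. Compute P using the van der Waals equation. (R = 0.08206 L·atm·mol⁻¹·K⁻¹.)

P ≈ 502.6 atm

P = nRT/(V − nb) − a n²/V²
nRT/(V − nb) = (3.43)(0.08206)(524.7)/(0.3726 − 3.43×0.02633) = 147.69/0.28229 = 523.19 atm
a n²/V² = (0.2428)(3.43)²/(0.3726)² = 20.576 atm
P = 523.19 − 20.576 = 502.6 atm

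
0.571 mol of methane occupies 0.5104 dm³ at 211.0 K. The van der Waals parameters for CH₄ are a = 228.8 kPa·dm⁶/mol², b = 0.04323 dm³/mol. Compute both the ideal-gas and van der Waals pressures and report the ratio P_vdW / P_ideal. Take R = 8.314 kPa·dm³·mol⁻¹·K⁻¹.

Ideal: P_ideal = nRT/V = (0.571)(8.314)(211.0)/0.5104 = 1962.54 kPa
vdW: P = nRT/(V − nb) − a n²/V² = 1001.68/0.485716 − 74.5982/0.260508 = 2062.28 − 286.357 = 1775.92 kPa
Ratio = 1775.92/1962.54 = 0.9049

P_vdW / P_ideal ≈ 0.9049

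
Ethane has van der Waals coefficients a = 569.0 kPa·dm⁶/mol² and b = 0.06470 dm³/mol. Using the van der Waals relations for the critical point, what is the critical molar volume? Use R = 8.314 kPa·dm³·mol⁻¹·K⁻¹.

For a van der Waals gas, V_m,c = 3b.
V_m,c = 3×0.06470 = 0.1941 dm³/mol

V_m,c ≈ 0.1941 dm³/mol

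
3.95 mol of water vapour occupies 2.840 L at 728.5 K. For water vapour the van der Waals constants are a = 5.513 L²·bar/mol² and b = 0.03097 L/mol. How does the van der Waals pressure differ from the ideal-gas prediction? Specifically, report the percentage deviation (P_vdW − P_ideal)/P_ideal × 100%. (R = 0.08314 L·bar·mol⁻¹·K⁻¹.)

Ideal: P_ideal = nRT/V = (3.95)(0.08314)(728.5)/2.840 = 84.2400 bar
vdW: P = nRT/(V − nb) − a n²/V² = 239.242/2.71767 − 86.0166/8.06560 = 88.0320 − 10.6646 = 77.3674 bar
% deviation = (77.3674 − 84.2400)/84.2400 × 100% = -8.16%

-8.16 %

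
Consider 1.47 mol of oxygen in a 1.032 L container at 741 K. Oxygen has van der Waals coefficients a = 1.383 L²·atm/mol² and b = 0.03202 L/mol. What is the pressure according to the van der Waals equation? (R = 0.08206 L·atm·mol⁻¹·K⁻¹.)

P = nRT/(V − nb) − a n²/V²
nRT/(V − nb) = (1.47)(0.08206)(741)/(1.032 − 1.47×0.03202) = 89.385/0.98493 = 90.753 atm
a n²/V² = (1.383)(1.47)²/(1.032)² = 2.8061 atm
P = 90.753 − 2.8061 = 87.95 atm

P ≈ 87.95 atm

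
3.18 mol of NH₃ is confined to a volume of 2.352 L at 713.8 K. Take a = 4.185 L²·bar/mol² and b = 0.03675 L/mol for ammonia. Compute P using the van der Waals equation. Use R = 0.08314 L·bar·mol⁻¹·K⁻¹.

P ≈ 76.78 bar

P = nRT/(V − nb) − a n²/V²
nRT/(V − nb) = (3.18)(0.08314)(713.8)/(2.352 − 3.18×0.03675) = 188.72/2.2351 = 84.435 bar
a n²/V² = (4.185)(3.18)²/(2.352)² = 7.6502 bar
P = 84.435 − 7.6502 = 76.78 bar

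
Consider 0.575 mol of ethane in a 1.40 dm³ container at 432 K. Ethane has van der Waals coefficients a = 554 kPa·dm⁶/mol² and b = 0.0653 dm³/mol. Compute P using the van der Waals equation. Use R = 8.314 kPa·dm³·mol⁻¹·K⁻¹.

P = nRT/(V − nb) − a n²/V²
nRT/(V − nb) = (0.575)(8.314)(432)/(1.40 − 0.575×0.0653) = 2065.2/1.3625 = 1515.7 kPa
a n²/V² = (554)(0.575)²/(1.40)² = 93.452 kPa
P = 1515.7 − 93.452 = 1422 kPa

P ≈ 1422 kPa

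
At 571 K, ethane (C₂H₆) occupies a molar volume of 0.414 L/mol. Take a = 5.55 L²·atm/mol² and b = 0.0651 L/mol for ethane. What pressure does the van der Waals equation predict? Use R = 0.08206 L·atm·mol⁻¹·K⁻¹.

P = RT/(V_m − b) − a/V_m²
RT/(V_m − b) = (0.08206)(571)/(0.414 − 0.0651) = 46.856/0.34890 = 134.30 atm
a/V_m² = 5.55/(0.414)² = 32.381 atm
P = 134.30 − 32.381 = 101.9 atm

P ≈ 101.9 atm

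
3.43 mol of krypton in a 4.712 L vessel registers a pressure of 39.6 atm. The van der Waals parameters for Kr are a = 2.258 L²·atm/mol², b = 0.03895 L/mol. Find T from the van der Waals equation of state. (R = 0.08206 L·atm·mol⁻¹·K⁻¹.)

T = (P + a n²/V²)(V − nb)/(nR)
P + a n²/V² = 39.6 + (2.258)(3.43)²/(4.712)² = 40.796 atm
V − nb = 4.712 − (3.43)(0.03895) = 4.5784 L
T = (40.796)(4.5784)/((3.43)(0.08206)) = 663.6 K

T ≈ 663.6 K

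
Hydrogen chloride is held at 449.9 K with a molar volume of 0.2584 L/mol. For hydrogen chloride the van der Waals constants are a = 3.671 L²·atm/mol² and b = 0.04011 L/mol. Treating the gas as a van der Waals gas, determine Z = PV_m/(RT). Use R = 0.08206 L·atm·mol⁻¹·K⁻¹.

P = RT/(V_m − b) − a/V_m² = (0.08206)(449.9)/(0.2584 − 0.04011) − 3.671/(0.2584)²
  = 36.919/0.21829 − 54.979 = 169.13 − 54.979 = 114.15 atm
Z = PV_m/(RT) = (114.15)(0.2584)/((0.08206)(449.9)) = 29.496/36.919 = 0.7989

Z ≈ 0.7989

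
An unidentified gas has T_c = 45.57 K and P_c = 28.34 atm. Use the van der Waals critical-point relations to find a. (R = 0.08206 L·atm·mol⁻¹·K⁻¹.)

a ≈ 0.2082 L²·atm/mol²

From T_c = 8a/(27Rb) and P_c = a/(27b²): a = 27 R² T_c²/(64 P_c).
a = 27×(0.08206)²×(45.57)²/(64×28.34) = 377.56/1813.8 = 0.2082 L²·atm/mol²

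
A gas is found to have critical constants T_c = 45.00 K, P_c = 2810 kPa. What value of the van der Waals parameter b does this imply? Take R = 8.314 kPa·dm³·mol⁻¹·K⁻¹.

From T_c = 8a/(27Rb) and P_c = a/(27b²): b = R T_c/(8 P_c).
b = (8.314)(45.00)/(8×2810) = 374.13/22480 = 0.01664 dm³/mol

b ≈ 0.01664 dm³/mol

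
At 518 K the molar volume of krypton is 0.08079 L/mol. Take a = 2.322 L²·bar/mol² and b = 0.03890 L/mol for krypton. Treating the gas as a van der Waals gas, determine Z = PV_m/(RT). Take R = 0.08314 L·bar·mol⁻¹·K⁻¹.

Z ≈ 1.261

P = RT/(V_m − b) − a/V_m² = (0.08314)(518)/(0.08079 − 0.03890) − 2.322/(0.08079)²
  = 43.067/0.041890 − 355.75 = 1028.1 − 355.75 = 672.4 bar
Z = PV_m/(RT) = (672.4)(0.08079)/((0.08314)(518)) = 54.323/43.067 = 1.261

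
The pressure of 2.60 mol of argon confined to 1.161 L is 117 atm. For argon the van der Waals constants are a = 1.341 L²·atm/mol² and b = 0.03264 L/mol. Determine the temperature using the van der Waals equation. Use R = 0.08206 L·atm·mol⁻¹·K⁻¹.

T ≈ 624.1 K

T = (P + a n²/V²)(V − nb)/(nR)
P + a n²/V² = 117 + (1.341)(2.60)²/(1.161)² = 123.73 atm
V − nb = 1.161 − (2.60)(0.03264) = 1.0761 L
T = (123.73)(1.0761)/((2.60)(0.08206)) = 624.1 K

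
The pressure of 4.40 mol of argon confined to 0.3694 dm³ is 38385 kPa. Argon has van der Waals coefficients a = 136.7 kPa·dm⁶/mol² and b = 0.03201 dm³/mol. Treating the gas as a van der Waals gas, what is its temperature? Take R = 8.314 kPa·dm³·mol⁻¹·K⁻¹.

T ≈ 361.0 K

T = (P + a n²/V²)(V − nb)/(nR)
P + a n²/V² = 38385 + (136.7)(4.40)²/(0.3694)² = 57780 kPa
V − nb = 0.3694 − (4.40)(0.03201) = 0.22856 dm³
T = (57780)(0.22856)/((4.40)(8.314)) = 361.0 K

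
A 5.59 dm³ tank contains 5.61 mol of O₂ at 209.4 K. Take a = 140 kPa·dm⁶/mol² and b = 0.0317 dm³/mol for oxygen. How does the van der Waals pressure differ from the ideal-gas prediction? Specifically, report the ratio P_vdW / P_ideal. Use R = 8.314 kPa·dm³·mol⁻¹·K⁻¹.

P_vdW / P_ideal ≈ 0.9522

Ideal: P_ideal = nRT/V = (5.61)(8.314)(209.4)/5.59 = 1747.18 kPa
vdW: P = nRT/(V − nb) − a n²/V² = 9766.74/5.41216 − 4406.09/31.2481 = 1804.59 − 141.003 = 1663.59 kPa
Ratio = 1663.59/1747.18 = 0.9522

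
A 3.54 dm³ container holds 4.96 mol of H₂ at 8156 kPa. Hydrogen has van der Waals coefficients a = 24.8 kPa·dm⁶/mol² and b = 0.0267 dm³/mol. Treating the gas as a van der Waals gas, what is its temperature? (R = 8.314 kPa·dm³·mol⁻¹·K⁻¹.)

T = (P + a n²/V²)(V − nb)/(nR)
P + a n²/V² = 8156 + (24.8)(4.96)²/(3.54)² = 8204.7 kPa
V − nb = 3.54 − (4.96)(0.0267) = 3.4076 dm³
T = (8204.7)(3.4076)/((4.96)(8.314)) = 678.0 K

T ≈ 678.0 K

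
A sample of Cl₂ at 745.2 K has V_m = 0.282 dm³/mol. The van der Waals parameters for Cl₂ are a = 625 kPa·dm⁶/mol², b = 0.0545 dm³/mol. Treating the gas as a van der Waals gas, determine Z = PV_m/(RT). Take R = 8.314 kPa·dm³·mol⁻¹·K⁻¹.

Z ≈ 0.8818

P = RT/(V_m − b) − a/V_m² = (8.314)(745.2)/(0.282 − 0.0545) − 625/(0.282)²
  = 6195.6/0.22750 − 7859.3 = 27233 − 7859.3 = 19374 kPa
Z = PV_m/(RT) = (19374)(0.282)/((8.314)(745.2)) = 5463.5/6195.6 = 0.8818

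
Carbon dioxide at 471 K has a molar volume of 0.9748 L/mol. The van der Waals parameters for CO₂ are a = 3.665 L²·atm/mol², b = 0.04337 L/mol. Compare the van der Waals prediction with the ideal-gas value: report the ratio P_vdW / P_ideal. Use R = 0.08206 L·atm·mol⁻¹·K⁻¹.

P_vdW / P_ideal ≈ 0.9493

Ideal: P_ideal = RT/V_m = (0.08206)(471)/0.9748 = 39.6494 atm
vdW: P = RT/(V_m − b) − a/V_m² = 38.6503/0.931430 − 3.665/0.950235 = 41.4957 − 3.85694 = 37.6388 atm
Ratio = 37.6388/39.6494 = 0.9493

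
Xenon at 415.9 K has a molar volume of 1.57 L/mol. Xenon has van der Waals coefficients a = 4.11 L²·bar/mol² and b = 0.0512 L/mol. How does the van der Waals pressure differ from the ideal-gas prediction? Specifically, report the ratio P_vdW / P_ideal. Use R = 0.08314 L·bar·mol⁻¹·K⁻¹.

P_vdW / P_ideal ≈ 0.9580

Ideal: P_ideal = RT/V_m = (0.08314)(415.9)/1.57 = 22.0242 bar
vdW: P = RT/(V_m − b) − a/V_m² = 34.5779/1.51880 − 4.11/2.46490 = 22.7666 − 1.66741 = 21.0992 bar
Ratio = 21.0992/22.0242 = 0.9580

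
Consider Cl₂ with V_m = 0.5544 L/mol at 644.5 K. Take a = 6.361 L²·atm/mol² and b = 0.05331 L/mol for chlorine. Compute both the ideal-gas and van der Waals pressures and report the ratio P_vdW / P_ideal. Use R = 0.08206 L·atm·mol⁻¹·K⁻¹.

P_vdW / P_ideal ≈ 0.8894

Ideal: P_ideal = RT/V_m = (0.08206)(644.5)/0.5544 = 95.3962 atm
vdW: P = RT/(V_m − b) − a/V_m² = 52.8877/0.501090 − 6.361/0.307359 = 105.545 − 20.6957 = 84.849 atm
Ratio = 84.849/95.3962 = 0.8894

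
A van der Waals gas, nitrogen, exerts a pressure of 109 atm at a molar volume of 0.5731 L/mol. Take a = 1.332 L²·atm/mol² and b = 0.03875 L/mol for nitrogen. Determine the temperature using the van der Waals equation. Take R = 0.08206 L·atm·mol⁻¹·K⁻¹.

T = (P + a/V_m²)(V_m − b)/R
P + a/V_m² = 109 + 1.332/(0.5731)² = 113.06 atm
V_m − b = 0.5731 − 0.03875 = 0.53435 L/mol
T = (113.06)(0.53435)/0.08206 = 736.2 K

T ≈ 736.2 K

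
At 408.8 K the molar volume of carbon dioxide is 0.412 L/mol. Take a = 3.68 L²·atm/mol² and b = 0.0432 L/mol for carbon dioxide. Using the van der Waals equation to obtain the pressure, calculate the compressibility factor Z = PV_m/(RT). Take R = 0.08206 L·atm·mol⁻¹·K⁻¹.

Z ≈ 0.8509

P = RT/(V_m − b) − a/V_m² = (0.08206)(408.8)/(0.412 − 0.0432) − 3.68/(0.412)²
  = 33.546/0.36880 − 21.680 = 90.960 − 21.680 = 69.280 atm
Z = PV_m/(RT) = (69.280)(0.412)/((0.08206)(408.8)) = 28.543/33.546 = 0.8509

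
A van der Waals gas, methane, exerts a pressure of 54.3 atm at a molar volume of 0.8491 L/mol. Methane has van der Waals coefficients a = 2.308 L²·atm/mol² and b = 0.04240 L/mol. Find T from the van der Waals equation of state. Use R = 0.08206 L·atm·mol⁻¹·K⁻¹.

T = (P + a/V_m²)(V_m − b)/R
P + a/V_m² = 54.3 + 2.308/(0.8491)² = 57.501 atm
V_m − b = 0.8491 − 0.04240 = 0.80670 L/mol
T = (57.501)(0.80670)/0.08206 = 565.3 K

T ≈ 565.3 K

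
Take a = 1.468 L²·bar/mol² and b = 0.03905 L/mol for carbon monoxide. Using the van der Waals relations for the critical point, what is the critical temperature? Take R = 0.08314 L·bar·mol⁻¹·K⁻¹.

For a van der Waals gas, T_c = 8a/(27Rb).
T_c = 8×1.468/(27×0.08314×0.03905) = 11.744/0.087659 = 134.0 K

T_c ≈ 134.0 K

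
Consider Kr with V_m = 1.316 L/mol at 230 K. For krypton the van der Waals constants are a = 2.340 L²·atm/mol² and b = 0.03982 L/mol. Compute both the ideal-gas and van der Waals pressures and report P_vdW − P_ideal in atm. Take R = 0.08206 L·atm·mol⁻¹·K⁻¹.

Ideal: P_ideal = RT/V_m = (0.08206)(230)/1.316 = 14.3418 atm
vdW: P = RT/(V_m − b) − a/V_m² = 18.8738/1.27618 − 2.340/1.73186 = 14.7893 − 1.35115 = 13.4382 atm
ΔP = 13.4382 − 14.3418 = -0.904 atm

ΔP ≈ -0.904 atm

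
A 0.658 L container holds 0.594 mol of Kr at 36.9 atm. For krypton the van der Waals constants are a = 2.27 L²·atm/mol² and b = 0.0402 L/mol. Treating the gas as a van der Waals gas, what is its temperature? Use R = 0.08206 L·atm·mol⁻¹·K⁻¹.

T ≈ 504.1 K

T = (P + a n²/V²)(V − nb)/(nR)
P + a n²/V² = 36.9 + (2.27)(0.594)²/(0.658)² = 38.750 atm
V − nb = 0.658 − (0.594)(0.0402) = 0.63412 L
T = (38.750)(0.63412)/((0.594)(0.08206)) = 504.1 K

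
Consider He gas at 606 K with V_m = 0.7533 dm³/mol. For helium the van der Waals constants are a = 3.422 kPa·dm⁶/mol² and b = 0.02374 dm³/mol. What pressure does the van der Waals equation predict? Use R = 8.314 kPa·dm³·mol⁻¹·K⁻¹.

P ≈ 6900 kPa

P = RT/(V_m − b) − a/V_m²
RT/(V_m − b) = (8.314)(606)/(0.7533 − 0.02374) = 5038.3/0.72956 = 6905.9 kPa
a/V_m² = 3.422/(0.7533)² = 6.0304 kPa
P = 6905.9 − 6.0304 = 6900 kPa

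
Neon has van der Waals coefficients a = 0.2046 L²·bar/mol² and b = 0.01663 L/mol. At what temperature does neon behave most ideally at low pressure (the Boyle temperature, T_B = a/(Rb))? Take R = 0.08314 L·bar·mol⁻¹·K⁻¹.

For a van der Waals gas the second virial coefficient B₂ = b − a/(RT) vanishes at T_B = a/(Rb).
T_B = 0.2046/(0.08314×0.01663) = 0.2046/0.0013826 = 148.0 K

T_B ≈ 148.0 K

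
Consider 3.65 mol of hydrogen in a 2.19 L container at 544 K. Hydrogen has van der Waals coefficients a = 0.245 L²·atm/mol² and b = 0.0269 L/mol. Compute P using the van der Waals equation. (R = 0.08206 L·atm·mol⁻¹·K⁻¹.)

P = nRT/(V − nb) − a n²/V²
nRT/(V − nb) = (3.65)(0.08206)(544)/(2.19 − 3.65×0.0269) = 162.94/2.0918 = 77.895 atm
a n²/V² = (0.245)(3.65)²/(2.19)² = 0.68056 atm
P = 77.895 − 0.68056 = 77.21 atm

P ≈ 77.21 atm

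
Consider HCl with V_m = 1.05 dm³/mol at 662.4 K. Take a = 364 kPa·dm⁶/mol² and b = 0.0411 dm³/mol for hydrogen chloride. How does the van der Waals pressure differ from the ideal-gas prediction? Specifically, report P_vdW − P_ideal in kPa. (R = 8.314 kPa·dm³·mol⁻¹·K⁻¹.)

ΔP ≈ -116.5 kPa

Ideal: P_ideal = RT/V_m = (8.314)(662.4)/1.05 = 5244.95 kPa
vdW: P = RT/(V_m − b) − a/V_m² = 5507.19/1.00890 − 364/1.10250 = 5458.61 − 330.159 = 5128.45 kPa
ΔP = 5128.45 − 5244.95 = -116.5 kPa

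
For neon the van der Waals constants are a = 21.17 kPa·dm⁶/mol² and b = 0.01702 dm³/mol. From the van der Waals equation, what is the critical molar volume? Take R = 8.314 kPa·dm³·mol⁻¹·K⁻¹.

V_m,c ≈ 0.05106 dm³/mol

For a van der Waals gas, V_m,c = 3b.
V_m,c = 3×0.01702 = 0.05106 dm³/mol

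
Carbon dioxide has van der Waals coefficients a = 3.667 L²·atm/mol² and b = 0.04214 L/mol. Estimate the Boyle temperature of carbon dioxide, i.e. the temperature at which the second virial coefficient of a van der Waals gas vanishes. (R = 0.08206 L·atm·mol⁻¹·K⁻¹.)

For a van der Waals gas the second virial coefficient B₂ = b − a/(RT) vanishes at T_B = a/(Rb).
T_B = 3.667/(0.08206×0.04214) = 3.667/0.0034580 = 1060 K

T_B ≈ 1060 K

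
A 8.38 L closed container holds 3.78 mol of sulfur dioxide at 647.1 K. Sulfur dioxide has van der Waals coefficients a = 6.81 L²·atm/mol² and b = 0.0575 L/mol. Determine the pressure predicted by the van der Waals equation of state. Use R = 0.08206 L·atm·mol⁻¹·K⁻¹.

P ≈ 23.20 atm

P = nRT/(V − nb) − a n²/V²
nRT/(V − nb) = (3.78)(0.08206)(647.1)/(8.38 − 3.78×0.0575) = 200.72/8.1627 = 24.590 atm
a n²/V² = (6.81)(3.78)²/(8.38)² = 1.3856 atm
P = 24.590 − 1.3856 = 23.20 atm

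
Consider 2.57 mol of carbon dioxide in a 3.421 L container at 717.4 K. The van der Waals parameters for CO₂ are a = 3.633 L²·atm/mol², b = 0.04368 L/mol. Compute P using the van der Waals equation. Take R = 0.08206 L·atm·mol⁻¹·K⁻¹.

P = nRT/(V − nb) − a n²/V²
nRT/(V − nb) = (2.57)(0.08206)(717.4)/(3.421 − 2.57×0.04368) = 151.30/3.3087 = 45.728 atm
a n²/V² = (3.633)(2.57)²/(3.421)² = 2.0503 atm
P = 45.728 − 2.0503 = 43.68 atm

P ≈ 43.68 atm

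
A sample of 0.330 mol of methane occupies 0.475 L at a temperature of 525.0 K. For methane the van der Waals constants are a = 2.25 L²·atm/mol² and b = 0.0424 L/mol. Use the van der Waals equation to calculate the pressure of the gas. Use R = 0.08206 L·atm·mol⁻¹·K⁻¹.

P ≈ 29.75 atm

P = nRT/(V − nb) − a n²/V²
nRT/(V − nb) = (0.330)(0.08206)(525.0)/(0.475 − 0.330×0.0424) = 14.217/0.46101 = 30.839 atm
a n²/V² = (2.25)(0.330)²/(0.475)² = 1.0860 atm
P = 30.839 − 1.0860 = 29.75 atm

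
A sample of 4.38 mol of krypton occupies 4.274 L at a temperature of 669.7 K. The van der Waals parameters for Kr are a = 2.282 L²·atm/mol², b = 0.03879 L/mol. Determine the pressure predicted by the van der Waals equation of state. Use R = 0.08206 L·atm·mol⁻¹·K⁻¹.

P ≈ 56.25 atm

P = nRT/(V − nb) − a n²/V²
nRT/(V − nb) = (4.38)(0.08206)(669.7)/(4.274 − 4.38×0.03879) = 240.71/4.1041 = 58.651 atm
a n²/V² = (2.282)(4.38)²/(4.274)² = 2.3966 atm
P = 58.651 − 2.3966 = 56.25 atm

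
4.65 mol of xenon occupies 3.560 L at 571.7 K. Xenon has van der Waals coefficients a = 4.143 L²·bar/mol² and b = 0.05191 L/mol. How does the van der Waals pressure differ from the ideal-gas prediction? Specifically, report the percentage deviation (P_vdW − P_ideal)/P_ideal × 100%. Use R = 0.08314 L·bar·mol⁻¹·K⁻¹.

Ideal: P_ideal = nRT/V = (4.65)(0.08314)(571.7)/3.560 = 62.0842 bar
vdW: P = nRT/(V − nb) − a n²/V² = 221.020/3.31862 − 89.5820/12.6736 = 66.6000 − 7.06839 = 59.5316 bar
% deviation = (59.5316 − 62.0842)/62.0842 × 100% = -4.11%

-4.11 %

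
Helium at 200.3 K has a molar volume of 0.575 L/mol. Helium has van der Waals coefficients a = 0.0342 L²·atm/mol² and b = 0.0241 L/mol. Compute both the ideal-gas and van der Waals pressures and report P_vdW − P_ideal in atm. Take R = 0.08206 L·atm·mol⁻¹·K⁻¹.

Ideal: P_ideal = RT/V_m = (0.08206)(200.3)/0.575 = 28.5854 atm
vdW: P = RT/(V_m − b) − a/V_m² = 16.4366/0.550900 − 0.0342/0.330625 = 29.8359 − 0.103440 = 29.7325 atm
ΔP = 29.7325 − 28.5854 = 1.147 atm

ΔP ≈ 1.147 atm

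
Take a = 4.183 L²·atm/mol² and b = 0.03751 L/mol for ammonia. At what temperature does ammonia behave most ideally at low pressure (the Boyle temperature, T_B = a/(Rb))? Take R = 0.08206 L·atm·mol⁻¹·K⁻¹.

T_B ≈ 1359 K

For a van der Waals gas the second virial coefficient B₂ = b − a/(RT) vanishes at T_B = a/(Rb).
T_B = 4.183/(0.08206×0.03751) = 4.183/0.0030781 = 1359 K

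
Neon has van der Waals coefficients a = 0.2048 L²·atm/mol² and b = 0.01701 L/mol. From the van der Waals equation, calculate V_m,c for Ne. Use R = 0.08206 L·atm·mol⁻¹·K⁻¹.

V_m,c ≈ 0.05103 L/mol

For a van der Waals gas, V_m,c = 3b.
V_m,c = 3×0.01701 = 0.05103 L/mol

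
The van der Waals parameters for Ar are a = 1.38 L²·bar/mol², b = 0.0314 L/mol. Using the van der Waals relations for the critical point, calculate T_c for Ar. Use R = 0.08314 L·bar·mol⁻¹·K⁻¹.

For a van der Waals gas, T_c = 8a/(27Rb).
T_c = 8×1.38/(27×0.08314×0.0314) = 11.040/0.070486 = 156.6 K

T_c ≈ 156.6 K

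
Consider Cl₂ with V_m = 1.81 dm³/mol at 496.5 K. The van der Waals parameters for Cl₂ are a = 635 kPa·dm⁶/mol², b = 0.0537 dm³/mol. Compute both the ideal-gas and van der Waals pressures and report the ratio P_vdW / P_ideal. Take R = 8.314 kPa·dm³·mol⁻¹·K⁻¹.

Ideal: P_ideal = RT/V_m = (8.314)(496.5)/1.81 = 2280.61 kPa
vdW: P = RT/(V_m − b) − a/V_m² = 4127.90/1.75630 − 635/3.27610 = 2350.34 − 193.828 = 2156.51 kPa
Ratio = 2156.51/2280.61 = 0.9456

P_vdW / P_ideal ≈ 0.9456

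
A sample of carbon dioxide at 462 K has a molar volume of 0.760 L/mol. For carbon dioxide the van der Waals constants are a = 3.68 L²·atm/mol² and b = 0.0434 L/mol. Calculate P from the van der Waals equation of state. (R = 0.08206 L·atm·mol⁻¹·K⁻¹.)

P = RT/(V_m − b) − a/V_m²
RT/(V_m − b) = (0.08206)(462)/(0.760 − 0.0434) = 37.912/0.71660 = 52.905 atm
a/V_m² = 3.68/(0.760)² = 6.3712 atm
P = 52.905 − 6.3712 = 46.53 atm

P ≈ 46.53 atm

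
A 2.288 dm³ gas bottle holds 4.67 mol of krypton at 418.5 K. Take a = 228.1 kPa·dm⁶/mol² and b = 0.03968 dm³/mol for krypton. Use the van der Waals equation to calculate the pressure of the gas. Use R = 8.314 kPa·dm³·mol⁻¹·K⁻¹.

P = nRT/(V − nb) − a n²/V²
nRT/(V − nb) = (4.67)(8.314)(418.5)/(2.288 − 4.67×0.03968) = 16249/2.1027 = 7727.7 kPa
a n²/V² = (228.1)(4.67)²/(2.288)² = 950.27 kPa
P = 7727.7 − 950.27 = 6777 kPa

P ≈ 6777 kPa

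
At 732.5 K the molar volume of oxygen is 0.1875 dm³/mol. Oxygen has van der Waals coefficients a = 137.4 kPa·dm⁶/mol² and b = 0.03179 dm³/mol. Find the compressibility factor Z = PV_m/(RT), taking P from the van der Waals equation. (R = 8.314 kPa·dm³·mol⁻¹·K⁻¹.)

Z ≈ 1.084

P = RT/(V_m − b) − a/V_m² = (8.314)(732.5)/(0.1875 − 0.03179) − 137.4/(0.1875)²
  = 6090.0/0.15571 − 3908.3 = 39111 − 3908.3 = 35203 kPa
Z = PV_m/(RT) = (35203)(0.1875)/((8.314)(732.5)) = 6600.6/6090.0 = 1.084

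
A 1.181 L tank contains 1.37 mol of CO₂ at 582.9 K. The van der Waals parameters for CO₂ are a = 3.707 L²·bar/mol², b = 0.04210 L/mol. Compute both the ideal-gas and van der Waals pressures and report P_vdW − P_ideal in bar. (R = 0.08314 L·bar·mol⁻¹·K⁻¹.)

ΔP ≈ -2.102 bar

Ideal: P_ideal = nRT/V = (1.37)(0.08314)(582.9)/1.181 = 56.2179 bar
vdW: P = nRT/(V − nb) − a n²/V² = 66.3934/1.12332 − 6.95767/1.39476 = 59.1046 − 4.98844 = 54.1162 bar
ΔP = 54.1162 − 56.2179 = -2.102 bar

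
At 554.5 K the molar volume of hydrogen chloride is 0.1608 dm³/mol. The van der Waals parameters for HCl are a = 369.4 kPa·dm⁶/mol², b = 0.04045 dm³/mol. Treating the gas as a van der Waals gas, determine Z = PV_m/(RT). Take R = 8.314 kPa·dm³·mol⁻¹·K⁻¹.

P = RT/(V_m − b) − a/V_m² = (8.314)(554.5)/(0.1608 − 0.04045) − 369.4/(0.1608)²
  = 4610.1/0.12035 − 14286 = 38306 − 14286 = 24020 kPa
Z = PV_m/(RT) = (24020)(0.1608)/((8.314)(554.5)) = 3862.4/4610.1 = 0.8378

Z ≈ 0.8378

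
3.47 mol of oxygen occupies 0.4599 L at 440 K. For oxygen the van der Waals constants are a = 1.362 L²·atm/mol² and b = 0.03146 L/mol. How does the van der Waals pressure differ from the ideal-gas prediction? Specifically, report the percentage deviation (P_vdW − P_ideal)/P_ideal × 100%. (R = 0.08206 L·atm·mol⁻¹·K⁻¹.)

Ideal: P_ideal = nRT/V = (3.47)(0.08206)(440)/0.4599 = 272.427 atm
vdW: P = nRT/(V − nb) − a n²/V² = 125.289/0.350734 − 16.3997/0.211508 = 357.219 − 77.5370 = 279.682 atm
% deviation = (279.682 − 272.427)/272.427 × 100% = 2.66%

2.66 %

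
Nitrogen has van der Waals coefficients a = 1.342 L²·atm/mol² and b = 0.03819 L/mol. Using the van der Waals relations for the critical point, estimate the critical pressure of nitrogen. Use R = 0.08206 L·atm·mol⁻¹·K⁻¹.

P_c ≈ 34.08 atm

For a van der Waals gas, P_c = a/(27b²).
P_c = 1.342/(27×(0.03819)²) = 1.342/0.039379 = 34.08 atm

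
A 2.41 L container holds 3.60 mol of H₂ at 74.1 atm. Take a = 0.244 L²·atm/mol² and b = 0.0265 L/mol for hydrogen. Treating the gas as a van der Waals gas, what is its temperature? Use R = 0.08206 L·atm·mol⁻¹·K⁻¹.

T ≈ 584.8 K

T = (P + a n²/V²)(V − nb)/(nR)
P + a n²/V² = 74.1 + (0.244)(3.60)²/(2.41)² = 74.644 atm
V − nb = 2.41 − (3.60)(0.0265) = 2.3146 L
T = (74.644)(2.3146)/((3.60)(0.08206)) = 584.8 K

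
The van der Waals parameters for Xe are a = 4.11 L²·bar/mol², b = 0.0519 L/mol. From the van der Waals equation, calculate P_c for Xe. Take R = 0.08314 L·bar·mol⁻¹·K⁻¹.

P_c ≈ 56.51 bar

For a van der Waals gas, P_c = a/(27b²).
P_c = 4.11/(27×(0.0519)²) = 4.11/0.072727 = 56.51 bar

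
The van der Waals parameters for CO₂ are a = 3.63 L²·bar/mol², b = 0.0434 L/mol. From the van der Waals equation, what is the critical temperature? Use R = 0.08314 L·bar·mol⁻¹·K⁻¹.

T_c ≈ 298.1 K

For a van der Waals gas, T_c = 8a/(27Rb).
T_c = 8×3.63/(27×0.08314×0.0434) = 29.040/0.097423 = 298.1 K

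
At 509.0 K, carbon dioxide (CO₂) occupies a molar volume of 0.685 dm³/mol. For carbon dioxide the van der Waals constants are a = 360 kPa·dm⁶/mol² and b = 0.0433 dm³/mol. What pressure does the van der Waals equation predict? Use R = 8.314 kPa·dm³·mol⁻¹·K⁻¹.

P = RT/(V_m − b) − a/V_m²
RT/(V_m − b) = (8.314)(509.0)/(0.685 − 0.0433) = 4231.8/0.64170 = 6594.7 kPa
a/V_m² = 360/(0.685)² = 767.22 kPa
P = 6594.7 − 767.22 = 5827 kPa

P ≈ 5827 kPa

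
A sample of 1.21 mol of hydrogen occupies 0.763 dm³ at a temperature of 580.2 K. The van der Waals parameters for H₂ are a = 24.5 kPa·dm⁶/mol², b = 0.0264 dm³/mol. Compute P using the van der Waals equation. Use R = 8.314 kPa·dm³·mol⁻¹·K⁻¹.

P ≈ 7922 kPa

P = nRT/(V − nb) − a n²/V²
nRT/(V − nb) = (1.21)(8.314)(580.2)/(0.763 − 1.21×0.0264) = 5836.8/0.73106 = 7984.0 kPa
a n²/V² = (24.5)(1.21)²/(0.763)² = 61.615 kPa
P = 7984.0 − 61.615 = 7922 kPa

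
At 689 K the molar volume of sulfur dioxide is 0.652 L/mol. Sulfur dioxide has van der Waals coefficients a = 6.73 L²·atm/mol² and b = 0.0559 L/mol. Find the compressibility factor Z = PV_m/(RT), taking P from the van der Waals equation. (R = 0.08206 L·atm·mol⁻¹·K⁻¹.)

Z ≈ 0.9112

P = RT/(V_m − b) − a/V_m² = (0.08206)(689)/(0.652 − 0.0559) − 6.73/(0.652)²
  = 56.539/0.59610 − 15.831 = 94.848 − 15.831 = 79.017 atm
Z = PV_m/(RT) = (79.017)(0.652)/((0.08206)(689)) = 51.519/56.539 = 0.9112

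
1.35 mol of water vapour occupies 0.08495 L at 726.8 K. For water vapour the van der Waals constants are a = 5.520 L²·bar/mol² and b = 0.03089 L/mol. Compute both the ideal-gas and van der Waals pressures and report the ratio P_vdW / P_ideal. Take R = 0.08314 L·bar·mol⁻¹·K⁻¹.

Ideal: P_ideal = nRT/V = (1.35)(0.08314)(726.8)/0.08495 = 960.274 bar
vdW: P = nRT/(V − nb) − a n²/V² = 81.5753/0.0432485 − 10.0602/0.00721650 = 1886.20 − 1394.06 = 492.14 bar
Ratio = 492.14/960.274 = 0.5125

P_vdW / P_ideal ≈ 0.5125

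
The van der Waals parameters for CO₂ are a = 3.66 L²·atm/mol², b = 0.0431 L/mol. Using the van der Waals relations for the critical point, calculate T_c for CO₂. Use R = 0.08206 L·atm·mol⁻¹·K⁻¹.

T_c ≈ 306.6 K

For a van der Waals gas, T_c = 8a/(27Rb).
T_c = 8×3.66/(27×0.08206×0.0431) = 29.280/0.095493 = 306.6 K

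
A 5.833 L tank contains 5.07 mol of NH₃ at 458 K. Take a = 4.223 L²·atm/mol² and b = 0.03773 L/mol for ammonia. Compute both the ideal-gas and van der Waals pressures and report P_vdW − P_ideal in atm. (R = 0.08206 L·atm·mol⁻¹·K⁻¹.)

ΔP ≈ -2.083 atm

Ideal: P_ideal = nRT/V = (5.07)(0.08206)(458)/5.833 = 32.6673 atm
vdW: P = nRT/(V − nb) − a n²/V² = 190.548/5.64171 − 108.552/34.0239 = 33.7749 − 3.19046 = 30.5844 atm
ΔP = 30.5844 − 32.6673 = -2.083 atm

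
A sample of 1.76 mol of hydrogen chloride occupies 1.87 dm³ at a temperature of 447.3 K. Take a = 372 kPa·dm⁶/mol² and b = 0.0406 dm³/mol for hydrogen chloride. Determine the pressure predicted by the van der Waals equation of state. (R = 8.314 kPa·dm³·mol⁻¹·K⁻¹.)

P ≈ 3310 kPa

P = nRT/(V − nb) − a n²/V²
nRT/(V − nb) = (1.76)(8.314)(447.3)/(1.87 − 1.76×0.0406) = 6545.2/1.7985 = 3639.3 kPa
a n²/V² = (372)(1.76)²/(1.87)² = 329.52 kPa
P = 3639.3 − 329.52 = 3310 kPa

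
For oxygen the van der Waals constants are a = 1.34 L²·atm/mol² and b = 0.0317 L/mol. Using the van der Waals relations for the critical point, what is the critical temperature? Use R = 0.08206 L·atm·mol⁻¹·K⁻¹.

For a van der Waals gas, T_c = 8a/(27Rb).
T_c = 8×1.34/(27×0.08206×0.0317) = 10.720/0.070235 = 152.6 K

T_c ≈ 152.6 K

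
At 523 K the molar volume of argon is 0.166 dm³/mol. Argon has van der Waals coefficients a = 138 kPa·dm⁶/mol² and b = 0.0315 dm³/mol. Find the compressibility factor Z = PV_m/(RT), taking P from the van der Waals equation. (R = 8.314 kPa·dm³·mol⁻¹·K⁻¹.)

Z ≈ 1.043

P = RT/(V_m − b) − a/V_m² = (8.314)(523)/(0.166 − 0.0315) − 138/(0.166)²
  = 4348.2/0.13450 − 5008.0 = 32329 − 5008.0 = 27321 kPa
Z = PV_m/(RT) = (27321)(0.166)/((8.314)(523)) = 4535.3/4348.2 = 1.043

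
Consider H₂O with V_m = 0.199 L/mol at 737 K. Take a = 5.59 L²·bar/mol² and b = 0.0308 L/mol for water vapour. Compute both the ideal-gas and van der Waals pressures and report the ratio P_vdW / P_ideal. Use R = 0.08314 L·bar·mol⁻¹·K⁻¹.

P_vdW / P_ideal ≈ 0.7247

Ideal: P_ideal = RT/V_m = (0.08314)(737)/0.199 = 307.910 bar
vdW: P = RT/(V_m − b) − a/V_m² = 61.2742/0.168200 − 5.59/0.0396010 = 364.294 − 141.158 = 223.136 bar
Ratio = 223.136/307.910 = 0.7247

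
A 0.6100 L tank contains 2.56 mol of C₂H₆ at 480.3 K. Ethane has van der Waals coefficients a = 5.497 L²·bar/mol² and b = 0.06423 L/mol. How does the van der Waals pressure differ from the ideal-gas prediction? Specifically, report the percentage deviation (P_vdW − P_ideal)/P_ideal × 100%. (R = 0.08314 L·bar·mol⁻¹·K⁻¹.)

-20.87 %

Ideal: P_ideal = nRT/V = (2.56)(0.08314)(480.3)/0.6100 = 167.584 bar
vdW: P = nRT/(V − nb) − a n²/V² = 102.226/0.445571 − 36.0251/0.372100 = 229.427 − 96.8156 = 132.611 bar
% deviation = (132.611 − 167.584)/167.584 × 100% = -20.87%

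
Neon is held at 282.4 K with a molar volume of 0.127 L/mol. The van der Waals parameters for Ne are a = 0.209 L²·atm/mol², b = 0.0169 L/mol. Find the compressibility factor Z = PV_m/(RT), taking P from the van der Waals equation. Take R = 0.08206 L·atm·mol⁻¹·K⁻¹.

P = RT/(V_m − b) − a/V_m² = (0.08206)(282.4)/(0.127 − 0.0169) − 0.209/(0.127)²
  = 23.174/0.11010 − 12.958 = 210.48 − 12.958 = 197.52 atm
Z = PV_m/(RT) = (197.52)(0.127)/((0.08206)(282.4)) = 25.085/23.174 = 1.082

Z ≈ 1.082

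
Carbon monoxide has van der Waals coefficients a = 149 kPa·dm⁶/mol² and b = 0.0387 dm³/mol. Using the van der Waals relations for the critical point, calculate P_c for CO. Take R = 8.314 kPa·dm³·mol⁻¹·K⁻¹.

P_c ≈ 3685 kPa

For a van der Waals gas, P_c = a/(27b²).
P_c = 149/(27×(0.0387)²) = 149/0.040438 = 3685 kPa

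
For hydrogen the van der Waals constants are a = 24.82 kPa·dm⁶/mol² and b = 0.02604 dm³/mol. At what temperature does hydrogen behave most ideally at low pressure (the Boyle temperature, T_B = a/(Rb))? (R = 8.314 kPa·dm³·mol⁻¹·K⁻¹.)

T_B ≈ 114.6 K

For a van der Waals gas the second virial coefficient B₂ = b − a/(RT) vanishes at T_B = a/(Rb).
T_B = 24.82/(8.314×0.02604) = 24.82/0.21650 = 114.6 K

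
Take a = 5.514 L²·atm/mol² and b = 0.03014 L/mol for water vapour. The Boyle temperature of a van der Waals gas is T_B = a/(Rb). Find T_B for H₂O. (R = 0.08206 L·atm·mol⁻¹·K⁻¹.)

For a van der Waals gas the second virial coefficient B₂ = b − a/(RT) vanishes at T_B = a/(Rb).
T_B = 5.514/(0.08206×0.03014) = 5.514/0.0024733 = 2229 K

T_B ≈ 2229 K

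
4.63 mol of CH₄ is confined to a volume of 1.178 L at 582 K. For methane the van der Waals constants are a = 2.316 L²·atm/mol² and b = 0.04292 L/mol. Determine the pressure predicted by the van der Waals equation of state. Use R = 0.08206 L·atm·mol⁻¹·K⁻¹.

P = nRT/(V − nb) − a n²/V²
nRT/(V − nb) = (4.63)(0.08206)(582)/(1.178 − 4.63×0.04292) = 221.12/0.97928 = 225.80 atm
a n²/V² = (2.316)(4.63)²/(1.178)² = 35.777 atm
P = 225.80 − 35.777 = 190.0 atm

P ≈ 190.0 atm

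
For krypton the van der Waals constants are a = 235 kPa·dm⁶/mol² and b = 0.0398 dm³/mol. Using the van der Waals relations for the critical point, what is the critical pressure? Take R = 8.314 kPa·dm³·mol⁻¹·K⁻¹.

P_c ≈ 5495 kPa

For a van der Waals gas, P_c = a/(27b²).
P_c = 235/(27×(0.0398)²) = 235/0.042769 = 5495 kPa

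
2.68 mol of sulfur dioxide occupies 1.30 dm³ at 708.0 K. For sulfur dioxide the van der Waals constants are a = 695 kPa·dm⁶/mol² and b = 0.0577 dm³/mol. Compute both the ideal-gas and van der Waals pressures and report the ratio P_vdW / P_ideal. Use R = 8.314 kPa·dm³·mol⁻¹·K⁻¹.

P_vdW / P_ideal ≈ 0.8916

Ideal: P_ideal = nRT/V = (2.68)(8.314)(708.0)/1.30 = 12134.9 kPa
vdW: P = nRT/(V − nb) − a n²/V² = 15775.3/1.14536 − 4991.77/1.69000 = 13773.2 − 2953.71 = 10819.5 kPa
Ratio = 10819.5/12134.9 = 0.8916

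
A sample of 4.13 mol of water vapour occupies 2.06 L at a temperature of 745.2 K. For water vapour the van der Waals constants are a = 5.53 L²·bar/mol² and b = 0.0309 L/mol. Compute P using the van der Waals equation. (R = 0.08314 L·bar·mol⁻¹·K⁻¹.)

P ≈ 110.2 bar

P = nRT/(V − nb) − a n²/V²
nRT/(V − nb) = (4.13)(0.08314)(745.2)/(2.06 − 4.13×0.0309) = 255.88/1.9324 = 132.42 bar
a n²/V² = (5.53)(4.13)²/(2.06)² = 22.228 bar
P = 132.42 − 22.228 = 110.2 bar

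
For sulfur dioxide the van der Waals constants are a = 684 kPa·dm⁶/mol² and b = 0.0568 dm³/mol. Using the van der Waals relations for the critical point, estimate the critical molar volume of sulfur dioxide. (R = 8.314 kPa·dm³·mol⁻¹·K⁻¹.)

For a van der Waals gas, V_m,c = 3b.
V_m,c = 3×0.0568 = 0.1704 dm³/mol

V_m,c ≈ 0.1704 dm³/mol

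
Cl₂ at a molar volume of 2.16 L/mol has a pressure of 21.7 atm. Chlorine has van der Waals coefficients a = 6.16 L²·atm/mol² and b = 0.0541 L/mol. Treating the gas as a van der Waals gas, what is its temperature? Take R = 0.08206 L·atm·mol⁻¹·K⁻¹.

T = (P + a/V_m²)(V_m − b)/R
P + a/V_m² = 21.7 + 6.16/(2.16)² = 23.020 atm
V_m − b = 2.16 − 0.0541 = 2.1059 L/mol
T = (23.020)(2.1059)/0.08206 = 590.8 K

T ≈ 590.8 K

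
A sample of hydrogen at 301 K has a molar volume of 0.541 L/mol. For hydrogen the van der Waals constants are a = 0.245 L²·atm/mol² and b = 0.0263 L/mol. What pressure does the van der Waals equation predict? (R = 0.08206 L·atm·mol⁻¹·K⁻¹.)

P ≈ 47.15 atm

P = RT/(V_m − b) − a/V_m²
RT/(V_m − b) = (0.08206)(301)/(0.541 − 0.0263) = 24.700/0.51470 = 47.989 atm
a/V_m² = 0.245/(0.541)² = 0.83709 atm
P = 47.989 − 0.83709 = 47.15 atm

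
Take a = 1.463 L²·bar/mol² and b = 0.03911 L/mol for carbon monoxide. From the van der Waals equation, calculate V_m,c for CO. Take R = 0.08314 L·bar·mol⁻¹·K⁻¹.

For a van der Waals gas, V_m,c = 3b.
V_m,c = 3×0.03911 = 0.1173 L/mol

V_m,c ≈ 0.1173 L/mol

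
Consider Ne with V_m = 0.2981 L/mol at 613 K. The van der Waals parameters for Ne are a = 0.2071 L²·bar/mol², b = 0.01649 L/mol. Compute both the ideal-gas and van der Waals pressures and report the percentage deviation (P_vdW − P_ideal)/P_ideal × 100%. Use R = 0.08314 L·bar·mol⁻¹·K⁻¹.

Ideal: P_ideal = RT/V_m = (0.08314)(613)/0.2981 = 170.966 bar
vdW: P = RT/(V_m − b) − a/V_m² = 50.9648/0.281610 − 0.2071/0.0888636 = 180.977 − 2.33054 = 178.646 bar
% deviation = (178.646 − 170.966)/170.966 × 100% = 4.49%

4.49 %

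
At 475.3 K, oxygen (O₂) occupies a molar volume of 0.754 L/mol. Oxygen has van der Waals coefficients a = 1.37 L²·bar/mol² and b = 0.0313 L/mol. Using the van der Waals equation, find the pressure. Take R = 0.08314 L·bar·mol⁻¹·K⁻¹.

P ≈ 52.27 bar

P = RT/(V_m − b) − a/V_m²
RT/(V_m − b) = (0.08314)(475.3)/(0.754 − 0.0313) = 39.516/0.72270 = 54.678 bar
a/V_m² = 1.37/(0.754)² = 2.4098 bar
P = 54.678 − 2.4098 = 52.27 bar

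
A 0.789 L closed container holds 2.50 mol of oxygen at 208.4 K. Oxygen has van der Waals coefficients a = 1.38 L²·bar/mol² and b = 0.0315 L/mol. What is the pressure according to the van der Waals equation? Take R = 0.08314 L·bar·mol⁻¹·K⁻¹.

P ≈ 47.13 bar

P = nRT/(V − nb) − a n²/V²
nRT/(V − nb) = (2.50)(0.08314)(208.4)/(0.789 − 2.50×0.0315) = 43.316/0.71025 = 60.987 bar
a n²/V² = (1.38)(2.50)²/(0.789)² = 13.855 bar
P = 60.987 − 13.855 = 47.13 bar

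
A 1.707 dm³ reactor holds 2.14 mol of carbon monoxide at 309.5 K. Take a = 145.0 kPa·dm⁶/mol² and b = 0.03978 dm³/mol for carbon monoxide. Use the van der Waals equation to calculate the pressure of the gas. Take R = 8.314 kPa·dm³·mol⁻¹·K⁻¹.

P ≈ 3167 kPa

P = nRT/(V − nb) − a n²/V²
nRT/(V − nb) = (2.14)(8.314)(309.5)/(1.707 − 2.14×0.03978) = 5506.6/1.6219 = 3395.2 kPa
a n²/V² = (145.0)(2.14)²/(1.707)² = 227.89 kPa
P = 3395.2 − 227.89 = 3167 kPa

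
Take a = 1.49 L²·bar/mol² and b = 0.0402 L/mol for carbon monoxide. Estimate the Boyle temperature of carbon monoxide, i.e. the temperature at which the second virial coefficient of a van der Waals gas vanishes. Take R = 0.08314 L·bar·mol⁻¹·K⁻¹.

For a van der Waals gas the second virial coefficient B₂ = b − a/(RT) vanishes at T_B = a/(Rb).
T_B = 1.49/(0.08314×0.0402) = 1.49/0.0033422 = 445.8 K

T_B ≈ 445.8 K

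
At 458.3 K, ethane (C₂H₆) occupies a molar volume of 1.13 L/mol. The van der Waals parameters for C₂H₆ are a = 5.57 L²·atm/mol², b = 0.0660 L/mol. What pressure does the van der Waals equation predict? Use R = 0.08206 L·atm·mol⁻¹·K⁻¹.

P ≈ 30.98 atm

P = RT/(V_m − b) − a/V_m²
RT/(V_m − b) = (0.08206)(458.3)/(1.13 − 0.0660) = 37.608/1.0640 = 35.346 atm
a/V_m² = 5.57/(1.13)² = 4.3621 atm
P = 35.346 − 4.3621 = 30.98 atm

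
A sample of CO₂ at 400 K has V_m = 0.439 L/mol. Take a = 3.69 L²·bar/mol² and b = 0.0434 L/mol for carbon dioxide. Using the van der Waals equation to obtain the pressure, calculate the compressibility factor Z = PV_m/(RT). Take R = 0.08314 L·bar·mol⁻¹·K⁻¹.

Z ≈ 0.8570

P = RT/(V_m − b) − a/V_m² = (0.08314)(400)/(0.439 − 0.0434) − 3.69/(0.439)²
  = 33.256/0.39560 − 19.147 = 84.065 − 19.147 = 64.918 bar
Z = PV_m/(RT) = (64.918)(0.439)/((0.08314)(400)) = 28.499/33.256 = 0.8570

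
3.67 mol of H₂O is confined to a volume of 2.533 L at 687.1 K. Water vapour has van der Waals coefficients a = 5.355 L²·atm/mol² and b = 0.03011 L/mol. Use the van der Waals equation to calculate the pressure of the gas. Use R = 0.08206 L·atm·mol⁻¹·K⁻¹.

P ≈ 74.18 atm

P = nRT/(V − nb) − a n²/V²
nRT/(V − nb) = (3.67)(0.08206)(687.1)/(2.533 − 3.67×0.03011) = 206.93/2.4225 = 85.420 atm
a n²/V² = (5.355)(3.67)²/(2.533)² = 11.241 atm
P = 85.420 − 11.241 = 74.18 atm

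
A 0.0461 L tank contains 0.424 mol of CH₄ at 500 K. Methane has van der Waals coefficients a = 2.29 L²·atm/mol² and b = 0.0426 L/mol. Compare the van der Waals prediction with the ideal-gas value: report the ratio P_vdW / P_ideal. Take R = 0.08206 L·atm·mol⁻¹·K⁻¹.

Ideal: P_ideal = nRT/V = (0.424)(0.08206)(500)/0.0461 = 377.369 atm
vdW: P = nRT/(V − nb) − a n²/V² = 17.3967/0.0280376 − 0.411687/0.00212521 = 620.478 − 193.716 = 426.762 atm
Ratio = 426.762/377.369 = 1.131

P_vdW / P_ideal ≈ 1.131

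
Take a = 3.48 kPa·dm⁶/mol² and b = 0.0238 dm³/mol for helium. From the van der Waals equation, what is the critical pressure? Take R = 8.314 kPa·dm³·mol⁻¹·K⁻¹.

P_c ≈ 227.5 kPa

For a van der Waals gas, P_c = a/(27b²).
P_c = 3.48/(27×(0.0238)²) = 3.48/0.015294 = 227.5 kPa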